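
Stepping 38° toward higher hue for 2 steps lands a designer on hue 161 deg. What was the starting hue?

85°

2 steps of 38° (toward higher hue) give a net shift of +76°.
Start = end − shift: 161 − 76 = 85°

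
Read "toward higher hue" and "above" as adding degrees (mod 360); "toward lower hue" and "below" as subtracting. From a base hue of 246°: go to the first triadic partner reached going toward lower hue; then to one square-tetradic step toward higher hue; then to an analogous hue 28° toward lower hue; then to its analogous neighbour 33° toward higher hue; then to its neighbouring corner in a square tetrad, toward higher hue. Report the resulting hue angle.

311°

246 − 120 = 126°   (triadic ↓)
126 + 90 = 216°   (square ↑)
216 − 28 = 188°   (analog 28° ↓)
188 + 33 = 221°   (analog 33° ↑)
221 + 90 = 311°   (square ↑)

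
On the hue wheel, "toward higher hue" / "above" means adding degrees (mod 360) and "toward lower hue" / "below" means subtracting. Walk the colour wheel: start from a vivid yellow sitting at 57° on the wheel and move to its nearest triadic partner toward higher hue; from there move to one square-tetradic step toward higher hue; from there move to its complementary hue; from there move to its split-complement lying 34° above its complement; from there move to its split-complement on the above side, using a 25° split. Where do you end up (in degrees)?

+120° (triadic ↑): 57 + 120 = 177°
+90° (square ↑): 177 + 90 = 267°
+180° (complement): 267 + 180 = 447 → 447 − 360 = 87°
+214° (split-comp 34° ↑): 87 + 214 = 301°
+205° (split-comp 25° ↑): 301 + 205 = 506 → 506 − 360 = 146°

146°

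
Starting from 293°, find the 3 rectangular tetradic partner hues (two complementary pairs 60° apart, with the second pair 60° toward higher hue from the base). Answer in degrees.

A rectangular tetradic uses two complementary pairs 60° apart: offsets 0°, 60°, 180°, 240°.
293 + 60 = 353°
293 + 180 = 473 → 473 − 360 = 113°
293 + 240 = 533 → 533 − 360 = 173°

353°, 113°, and 173°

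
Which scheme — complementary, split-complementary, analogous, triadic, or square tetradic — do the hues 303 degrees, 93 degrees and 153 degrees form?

Sort the hues: 93°, 153°, 303°.
Successive gaps around the wheel: 60°, 150°, 150°.
Two 150° gaps and one 60° gap — a base hue opposite a pair of accents 30° either side of its complement — is the split-complementary pattern.

split-complementary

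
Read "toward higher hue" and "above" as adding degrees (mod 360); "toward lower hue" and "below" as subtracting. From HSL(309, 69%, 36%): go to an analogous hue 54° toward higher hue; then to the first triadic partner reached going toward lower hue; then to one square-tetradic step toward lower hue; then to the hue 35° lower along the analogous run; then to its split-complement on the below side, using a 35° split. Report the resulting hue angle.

analog 54° ↑ +54°: 309 + 54 = 363 → 363 − 360 = 3°
triadic ↓ −120°: 3 − 120 = -117 → -117 + 360 = 243°
square ↓ −90°: 243 − 90 = 153°
analog 35° ↓ −35°: 153 − 35 = 118°
split-comp 35° ↓ +145°: 118 + 145 = 263°

263°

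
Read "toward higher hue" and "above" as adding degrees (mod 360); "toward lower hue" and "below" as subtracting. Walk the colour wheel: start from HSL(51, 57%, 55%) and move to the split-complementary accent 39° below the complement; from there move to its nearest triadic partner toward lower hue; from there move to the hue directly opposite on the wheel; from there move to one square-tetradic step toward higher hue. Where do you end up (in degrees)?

+141° (split-comp 39° ↓): 51 + 141 = 192°
−120° (triadic ↓): 192 − 120 = 72°
+180° (complement): 72 + 180 = 252°
+90° (square ↑): 252 + 90 = 342°

342°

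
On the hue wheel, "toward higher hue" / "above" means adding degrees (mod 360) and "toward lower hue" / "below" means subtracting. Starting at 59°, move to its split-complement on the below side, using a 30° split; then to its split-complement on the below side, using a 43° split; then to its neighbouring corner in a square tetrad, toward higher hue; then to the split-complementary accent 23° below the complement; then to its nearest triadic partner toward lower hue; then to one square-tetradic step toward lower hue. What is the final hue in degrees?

+150° (split-comp 30° ↓): 59 + 150 = 209°
+137° (split-comp 43° ↓): 209 + 137 = 346°
+90° (square ↑): 346 + 90 = 436 → 436 − 360 = 76°
+157° (split-comp 23° ↓): 76 + 157 = 233°
−120° (triadic ↓): 233 − 120 = 113°
−90° (square ↓): 113 − 90 = 23°

23°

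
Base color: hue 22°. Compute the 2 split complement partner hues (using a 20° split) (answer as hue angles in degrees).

182° and 222°

Split-complementary hues sit 20° either side of the complement.
Complement of 22°: 22 + 180 = 202°
202 − 20 = 182°
202 + 20 = 222°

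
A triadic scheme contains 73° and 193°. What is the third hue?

A triad spaces three hues 120° apart.
The full set is {73°, 193°, 313°}.

313°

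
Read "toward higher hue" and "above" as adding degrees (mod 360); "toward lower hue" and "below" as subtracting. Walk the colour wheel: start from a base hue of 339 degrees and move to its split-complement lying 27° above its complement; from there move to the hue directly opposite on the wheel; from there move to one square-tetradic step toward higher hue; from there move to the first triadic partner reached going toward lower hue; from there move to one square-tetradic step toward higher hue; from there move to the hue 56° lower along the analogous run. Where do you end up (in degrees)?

10°

339 + 207 = 546 → 546 − 360 = 186°   (split-comp 27° ↑)
186 + 180 = 366 → 366 − 360 = 6°   (complement)
6 + 90 = 96°   (square ↑)
96 − 120 = -24 → -24 + 360 = 336°   (triadic ↓)
336 + 90 = 426 → 426 − 360 = 66°   (square ↑)
66 − 56 = 10°   (analog 56° ↓)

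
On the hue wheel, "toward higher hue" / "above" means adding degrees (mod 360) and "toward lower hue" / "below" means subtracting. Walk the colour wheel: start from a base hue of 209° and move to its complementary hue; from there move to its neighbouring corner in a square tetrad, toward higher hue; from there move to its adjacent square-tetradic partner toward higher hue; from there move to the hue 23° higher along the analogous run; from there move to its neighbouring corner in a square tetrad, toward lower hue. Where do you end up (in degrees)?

142°

complement +180°: 209 + 180 = 389 → 389 − 360 = 29°
square ↑ +90°: 29 + 90 = 119°
square ↑ +90°: 119 + 90 = 209°
analog 23° ↑ +23°: 209 + 23 = 232°
square ↓ −90°: 232 − 90 = 142°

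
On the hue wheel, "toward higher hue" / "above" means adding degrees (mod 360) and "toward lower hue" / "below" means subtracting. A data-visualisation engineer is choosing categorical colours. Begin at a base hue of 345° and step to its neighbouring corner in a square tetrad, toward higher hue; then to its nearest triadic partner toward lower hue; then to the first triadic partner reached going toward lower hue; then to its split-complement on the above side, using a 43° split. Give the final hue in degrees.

58°

+90° (square ↑): 345 + 90 = 435 → 435 − 360 = 75°
−120° (triadic ↓): 75 − 120 = -45 → -45 + 360 = 315°
−120° (triadic ↓): 315 − 120 = 195°
+223° (split-comp 43° ↑): 195 + 223 = 418 → 418 − 360 = 58°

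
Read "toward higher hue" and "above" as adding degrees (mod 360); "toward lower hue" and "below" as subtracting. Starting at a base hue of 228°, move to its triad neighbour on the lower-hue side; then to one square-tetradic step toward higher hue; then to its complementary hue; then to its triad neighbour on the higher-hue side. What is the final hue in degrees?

138°

228 − 120 = 108°   (triadic ↓)
108 + 90 = 198°   (square ↑)
198 + 180 = 378 → 378 − 360 = 18°   (complement)
18 + 120 = 138°   (triadic ↑)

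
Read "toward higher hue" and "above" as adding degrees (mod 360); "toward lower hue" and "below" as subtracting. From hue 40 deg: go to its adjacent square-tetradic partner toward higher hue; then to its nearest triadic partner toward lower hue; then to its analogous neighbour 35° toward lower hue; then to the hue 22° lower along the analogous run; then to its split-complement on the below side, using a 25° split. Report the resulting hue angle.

108°

square ↑ +90°: 40 + 90 = 130°
triadic ↓ −120°: 130 − 120 = 10°
analog 35° ↓ −35°: 10 − 35 = -25 → -25 + 360 = 335°
analog 22° ↓ −22°: 335 − 22 = 313°
split-comp 25° ↓ +155°: 313 + 155 = 468 → 468 − 360 = 108°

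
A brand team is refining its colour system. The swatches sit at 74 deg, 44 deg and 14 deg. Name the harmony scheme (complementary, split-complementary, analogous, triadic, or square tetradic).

analogous

Sort the hues: 14°, 44°, 74°.
Successive gaps around the wheel: 30°, 30°, 300°.
A run of hues at equal small steps (30°) with one large closing gap is an analogous group.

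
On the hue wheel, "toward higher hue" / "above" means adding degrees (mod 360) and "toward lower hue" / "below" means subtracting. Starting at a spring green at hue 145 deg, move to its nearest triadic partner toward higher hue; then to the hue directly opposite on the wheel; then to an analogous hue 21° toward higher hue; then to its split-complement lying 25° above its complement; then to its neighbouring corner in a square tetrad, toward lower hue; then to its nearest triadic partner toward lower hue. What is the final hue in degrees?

triadic ↑ +120°: 145 + 120 = 265°
complement +180°: 265 + 180 = 445 → 445 − 360 = 85°
analog 21° ↑ +21°: 85 + 21 = 106°
split-comp 25° ↑ +205°: 106 + 205 = 311°
square ↓ −90°: 311 − 90 = 221°
triadic ↓ −120°: 221 − 120 = 101°

101°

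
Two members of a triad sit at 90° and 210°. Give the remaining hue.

330°

A triad spaces three hues 120° apart.
The full set is {90°, 210°, 330°}.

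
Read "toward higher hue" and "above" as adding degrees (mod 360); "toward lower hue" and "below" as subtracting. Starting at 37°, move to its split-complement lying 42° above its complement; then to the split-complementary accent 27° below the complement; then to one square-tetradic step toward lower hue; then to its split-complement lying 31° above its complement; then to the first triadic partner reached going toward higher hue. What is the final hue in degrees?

293°

split-comp 42° ↑ +222°: 37 + 222 = 259°
split-comp 27° ↓ +153°: 259 + 153 = 412 → 412 − 360 = 52°
square ↓ −90°: 52 − 90 = -38 → -38 + 360 = 322°
split-comp 31° ↑ +211°: 322 + 211 = 533 → 533 − 360 = 173°
triadic ↑ +120°: 173 + 120 = 293°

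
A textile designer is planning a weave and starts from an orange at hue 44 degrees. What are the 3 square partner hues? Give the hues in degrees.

A square tetradic scheme places four hues every 90°.
44 + 90 = 134°
44 + 180 = 224°
44 + 270 = 314°

134°, 224°, and 314°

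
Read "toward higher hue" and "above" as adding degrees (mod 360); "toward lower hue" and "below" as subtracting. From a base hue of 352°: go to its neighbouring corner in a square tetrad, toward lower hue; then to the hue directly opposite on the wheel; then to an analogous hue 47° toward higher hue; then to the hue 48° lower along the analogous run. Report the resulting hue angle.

352 − 90 = 262°   (square ↓)
262 + 180 = 442 → 442 − 360 = 82°   (complement)
82 + 47 = 129°   (analog 47° ↑)
129 − 48 = 81°   (analog 48° ↓)

81°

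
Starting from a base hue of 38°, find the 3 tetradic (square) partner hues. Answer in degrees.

A square tetradic scheme places four hues every 90°.
38 + 90 = 128°
38 + 180 = 218°
38 + 270 = 308°

128°, 218°, and 308°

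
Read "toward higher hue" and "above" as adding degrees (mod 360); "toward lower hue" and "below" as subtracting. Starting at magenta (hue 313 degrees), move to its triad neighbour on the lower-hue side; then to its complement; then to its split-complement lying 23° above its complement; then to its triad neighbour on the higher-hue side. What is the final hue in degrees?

−120° (triadic ↓): 313 − 120 = 193°
+180° (complement): 193 + 180 = 373 → 373 − 360 = 13°
+203° (split-comp 23° ↑): 13 + 203 = 216°
+120° (triadic ↑): 216 + 120 = 336°

336°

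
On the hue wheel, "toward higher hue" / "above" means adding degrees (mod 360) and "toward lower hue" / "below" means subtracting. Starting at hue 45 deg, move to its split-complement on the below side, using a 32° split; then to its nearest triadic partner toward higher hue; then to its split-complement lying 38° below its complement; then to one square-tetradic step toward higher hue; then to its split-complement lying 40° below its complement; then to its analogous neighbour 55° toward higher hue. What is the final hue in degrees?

20°

45 + 148 = 193°   (split-comp 32° ↓)
193 + 120 = 313°   (triadic ↑)
313 + 142 = 455 → 455 − 360 = 95°   (split-comp 38° ↓)
95 + 90 = 185°   (square ↑)
185 + 140 = 325°   (split-comp 40° ↓)
325 + 55 = 380 → 380 − 360 = 20°   (analog 55° ↑)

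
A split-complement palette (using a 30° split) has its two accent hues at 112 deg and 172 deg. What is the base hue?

The accents sit 30° either side of the complement, so the complement is their short-arc midpoint on the wheel.
Short-arc midpoint of 112° and 172°: 142°.
Base is 180° from the complement: 142 − 180 = -38 → -38 + 360 = 322°

322°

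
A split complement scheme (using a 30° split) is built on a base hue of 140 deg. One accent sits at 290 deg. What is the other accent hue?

Split-complementary hues sit 30° either side of the complement.
Complement of the base 140°: 140 + 180 = 320°
The given accent 290° is 30° one side of 320°; the other accent sits 30° the other side: 320 + 30 = 350°

350°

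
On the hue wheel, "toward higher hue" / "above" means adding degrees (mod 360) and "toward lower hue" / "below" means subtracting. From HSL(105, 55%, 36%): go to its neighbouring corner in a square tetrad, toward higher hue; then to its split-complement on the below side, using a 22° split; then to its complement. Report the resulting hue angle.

173°

105 + 90 = 195°   (square ↑)
195 + 158 = 353°   (split-comp 22° ↓)
353 + 180 = 533 → 533 − 360 = 173°   (complement)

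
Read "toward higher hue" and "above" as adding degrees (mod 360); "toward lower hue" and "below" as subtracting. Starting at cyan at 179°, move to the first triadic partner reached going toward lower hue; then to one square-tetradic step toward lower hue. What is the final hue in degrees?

179 − 120 = 59°   (triadic ↓)
59 − 90 = -31 → -31 + 360 = 329°   (square ↓)

329°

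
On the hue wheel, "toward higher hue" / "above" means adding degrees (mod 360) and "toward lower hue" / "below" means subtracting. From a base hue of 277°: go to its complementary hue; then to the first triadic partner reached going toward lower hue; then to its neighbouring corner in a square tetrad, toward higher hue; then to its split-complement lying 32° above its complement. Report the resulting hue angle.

279°

+180° (complement): 277 + 180 = 457 → 457 − 360 = 97°
−120° (triadic ↓): 97 − 120 = -23 → -23 + 360 = 337°
+90° (square ↑): 337 + 90 = 427 → 427 − 360 = 67°
+212° (split-comp 32° ↑): 67 + 212 = 279°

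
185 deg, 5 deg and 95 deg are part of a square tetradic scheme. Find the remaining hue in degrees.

275°

A square tetradic scheme places four hues every 90°.
The full set through 5° is {5°, 95°, 185°, 275°}.
Given {5°, 95°, 185°}, the missing hue is 275°.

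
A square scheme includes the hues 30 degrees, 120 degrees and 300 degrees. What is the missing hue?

A square tetradic scheme places four hues every 90°.
The full set through 30° is {30°, 120°, 210°, 300°}.
Given {30°, 120°, 300°}, the missing hue is 210°.

210°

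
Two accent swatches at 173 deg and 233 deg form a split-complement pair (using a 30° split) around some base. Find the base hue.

The accents sit 30° either side of the complement, so the complement is their short-arc midpoint on the wheel.
Short-arc midpoint of 173° and 233°: 203°.
Base is 180° from the complement: 203 − 180 = 23°

23°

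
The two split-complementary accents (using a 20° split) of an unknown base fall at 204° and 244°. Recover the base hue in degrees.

44°

The accents sit 20° either side of the complement, so the complement is their short-arc midpoint on the wheel.
Short-arc midpoint of 204° and 244°: 224°.
Base is 180° from the complement: 224 − 180 = 44°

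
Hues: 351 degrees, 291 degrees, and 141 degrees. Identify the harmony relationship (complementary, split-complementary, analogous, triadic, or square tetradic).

split-complementary

Sort the hues: 141°, 291°, 351°.
Successive gaps around the wheel: 150°, 60°, 150°.
Two 150° gaps and one 60° gap — a base hue opposite a pair of accents 30° either side of its complement — is the split-complementary pattern.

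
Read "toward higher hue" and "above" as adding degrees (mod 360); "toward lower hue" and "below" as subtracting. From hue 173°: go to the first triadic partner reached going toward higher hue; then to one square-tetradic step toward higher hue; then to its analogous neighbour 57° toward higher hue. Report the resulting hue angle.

+120° (triadic ↑): 173 + 120 = 293°
+90° (square ↑): 293 + 90 = 383 → 383 − 360 = 23°
+57° (analog 57° ↑): 23 + 57 = 80°

80°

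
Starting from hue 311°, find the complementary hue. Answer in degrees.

131°

The complement sits 180° across the wheel.
311 + 180 = 491 → 491 − 360 = 131°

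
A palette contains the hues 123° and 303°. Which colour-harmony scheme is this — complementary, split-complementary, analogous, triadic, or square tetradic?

complementary

Sort the hues: 123°, 303°.
Successive gaps around the wheel: 180°, 180°.
Two hues 180° apart are complementary.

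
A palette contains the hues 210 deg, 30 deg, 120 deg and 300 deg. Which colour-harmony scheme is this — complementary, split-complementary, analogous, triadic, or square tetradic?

Sort the hues: 30°, 120°, 210°, 300°.
Successive gaps around the wheel: 90°, 90°, 90°, 90°.
Four hues every 90° form a square tetradic scheme.

square tetradic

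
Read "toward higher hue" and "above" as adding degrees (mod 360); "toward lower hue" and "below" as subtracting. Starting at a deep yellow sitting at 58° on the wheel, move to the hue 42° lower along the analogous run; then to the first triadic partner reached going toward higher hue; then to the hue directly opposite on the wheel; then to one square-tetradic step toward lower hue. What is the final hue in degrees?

226°

analog 42° ↓ −42°: 58 − 42 = 16°
triadic ↑ +120°: 16 + 120 = 136°
complement +180°: 136 + 180 = 316°
square ↓ −90°: 316 − 90 = 226°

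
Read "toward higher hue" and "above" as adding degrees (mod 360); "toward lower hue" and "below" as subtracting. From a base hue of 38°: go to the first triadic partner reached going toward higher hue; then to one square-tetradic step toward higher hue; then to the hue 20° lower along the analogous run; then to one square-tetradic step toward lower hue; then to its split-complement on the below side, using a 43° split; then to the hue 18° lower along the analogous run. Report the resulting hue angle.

257°

38 + 120 = 158°   (triadic ↑)
158 + 90 = 248°   (square ↑)
248 − 20 = 228°   (analog 20° ↓)
228 − 90 = 138°   (square ↓)
138 + 137 = 275°   (split-comp 43° ↓)
275 − 18 = 257°   (analog 18° ↓)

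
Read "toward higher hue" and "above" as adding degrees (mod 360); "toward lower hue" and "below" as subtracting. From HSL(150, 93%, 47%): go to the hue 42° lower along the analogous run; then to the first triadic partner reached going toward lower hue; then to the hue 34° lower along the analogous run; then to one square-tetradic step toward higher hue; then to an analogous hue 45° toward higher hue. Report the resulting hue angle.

89°

150 − 42 = 108°   (analog 42° ↓)
108 − 120 = -12 → -12 + 360 = 348°   (triadic ↓)
348 − 34 = 314°   (analog 34° ↓)
314 + 90 = 404 → 404 − 360 = 44°   (square ↑)
44 + 45 = 89°   (analog 45° ↑)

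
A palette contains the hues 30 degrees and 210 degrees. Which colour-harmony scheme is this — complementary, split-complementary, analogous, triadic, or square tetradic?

complementary

Sort the hues: 30°, 210°.
Successive gaps around the wheel: 180°, 180°.
Two hues 180° apart are complementary.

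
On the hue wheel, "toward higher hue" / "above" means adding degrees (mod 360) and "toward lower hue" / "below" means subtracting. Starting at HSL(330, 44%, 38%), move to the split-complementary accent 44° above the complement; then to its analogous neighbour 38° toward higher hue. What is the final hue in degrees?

+224° (split-comp 44° ↑): 330 + 224 = 554 → 554 − 360 = 194°
+38° (analog 38° ↑): 194 + 38 = 232°

232°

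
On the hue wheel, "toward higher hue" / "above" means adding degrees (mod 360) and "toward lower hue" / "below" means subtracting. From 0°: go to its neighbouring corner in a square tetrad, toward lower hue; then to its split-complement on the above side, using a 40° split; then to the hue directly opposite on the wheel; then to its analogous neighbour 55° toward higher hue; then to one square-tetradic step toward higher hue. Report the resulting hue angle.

95°

square ↓ −90°: 0 − 90 = -90 → -90 + 360 = 270°
split-comp 40° ↑ +220°: 270 + 220 = 490 → 490 − 360 = 130°
complement +180°: 130 + 180 = 310°
analog 55° ↑ +55°: 310 + 55 = 365 → 365 − 360 = 5°
square ↑ +90°: 5 + 90 = 95°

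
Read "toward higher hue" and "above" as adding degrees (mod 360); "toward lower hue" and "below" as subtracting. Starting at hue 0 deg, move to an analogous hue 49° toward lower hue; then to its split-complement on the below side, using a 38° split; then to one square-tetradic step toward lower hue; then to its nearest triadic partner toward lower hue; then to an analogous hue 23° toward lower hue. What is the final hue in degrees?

0 − 49 = -49 → -49 + 360 = 311°   (analog 49° ↓)
311 + 142 = 453 → 453 − 360 = 93°   (split-comp 38° ↓)
93 − 90 = 3°   (square ↓)
3 − 120 = -117 → -117 + 360 = 243°   (triadic ↓)
243 − 23 = 220°   (analog 23° ↓)

220°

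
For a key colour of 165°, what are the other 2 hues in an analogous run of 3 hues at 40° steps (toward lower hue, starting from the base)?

Analogous hues sit every 40° along the wheel.
165 − 40 = 125°
165 − 80 = 85°

125° and 85°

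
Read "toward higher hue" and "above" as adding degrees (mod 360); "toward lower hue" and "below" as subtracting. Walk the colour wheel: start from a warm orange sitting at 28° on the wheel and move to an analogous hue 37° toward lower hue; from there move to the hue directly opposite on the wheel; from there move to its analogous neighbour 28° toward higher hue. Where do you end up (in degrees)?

199°

analog 37° ↓ −37°: 28 − 37 = -9 → -9 + 360 = 351°
complement +180°: 351 + 180 = 531 → 531 − 360 = 171°
analog 28° ↑ +28°: 171 + 28 = 199°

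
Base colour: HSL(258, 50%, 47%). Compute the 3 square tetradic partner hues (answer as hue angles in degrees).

258 + 90 = 348°
258 + 180 = 438 → 438 − 360 = 78°
258 + 270 = 528 → 528 − 360 = 168°

348°, 78°, 168°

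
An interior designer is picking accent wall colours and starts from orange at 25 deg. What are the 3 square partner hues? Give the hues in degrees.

115°, 205°, 295°

25 + 90 = 115°
25 + 180 = 205°
25 + 270 = 295°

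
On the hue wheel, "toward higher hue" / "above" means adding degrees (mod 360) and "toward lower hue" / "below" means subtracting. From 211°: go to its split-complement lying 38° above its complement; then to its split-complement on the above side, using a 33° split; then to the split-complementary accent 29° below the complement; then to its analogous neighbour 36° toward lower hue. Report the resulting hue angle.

+218° (split-comp 38° ↑): 211 + 218 = 429 → 429 − 360 = 69°
+213° (split-comp 33° ↑): 69 + 213 = 282°
+151° (split-comp 29° ↓): 282 + 151 = 433 → 433 − 360 = 73°
−36° (analog 36° ↓): 73 − 36 = 37°

37°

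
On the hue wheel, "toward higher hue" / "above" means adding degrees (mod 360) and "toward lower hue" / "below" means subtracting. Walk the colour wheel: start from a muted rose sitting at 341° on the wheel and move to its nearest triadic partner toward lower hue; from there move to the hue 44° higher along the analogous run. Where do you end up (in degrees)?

265°

−120° (triadic ↓): 341 − 120 = 221°
+44° (analog 44° ↑): 221 + 44 = 265°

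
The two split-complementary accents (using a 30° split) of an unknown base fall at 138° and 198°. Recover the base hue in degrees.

348°

The accents sit 30° either side of the complement, so the complement is their short-arc midpoint on the wheel.
Short-arc midpoint of 138° and 198°: 168°.
Base is 180° from the complement: 168 − 180 = -12 → -12 + 360 = 348°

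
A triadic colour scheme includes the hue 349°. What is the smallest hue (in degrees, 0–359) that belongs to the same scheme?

A triad places three hues 120° apart.
The full set through 349° is {109°, 229°, 349°}.

109°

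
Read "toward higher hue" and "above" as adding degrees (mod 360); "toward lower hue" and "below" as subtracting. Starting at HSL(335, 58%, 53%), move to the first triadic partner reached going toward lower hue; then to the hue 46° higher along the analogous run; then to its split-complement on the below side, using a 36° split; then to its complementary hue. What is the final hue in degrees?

triadic ↓ −120°: 335 − 120 = 215°
analog 46° ↑ +46°: 215 + 46 = 261°
split-comp 36° ↓ +144°: 261 + 144 = 405 → 405 − 360 = 45°
complement +180°: 45 + 180 = 225°

225°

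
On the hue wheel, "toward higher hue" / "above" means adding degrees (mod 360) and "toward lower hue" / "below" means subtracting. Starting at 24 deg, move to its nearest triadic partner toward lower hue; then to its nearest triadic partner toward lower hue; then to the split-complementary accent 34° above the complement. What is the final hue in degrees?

358°

triadic ↓ −120°: 24 − 120 = -96 → -96 + 360 = 264°
triadic ↓ −120°: 264 − 120 = 144°
split-comp 34° ↑ +214°: 144 + 214 = 358°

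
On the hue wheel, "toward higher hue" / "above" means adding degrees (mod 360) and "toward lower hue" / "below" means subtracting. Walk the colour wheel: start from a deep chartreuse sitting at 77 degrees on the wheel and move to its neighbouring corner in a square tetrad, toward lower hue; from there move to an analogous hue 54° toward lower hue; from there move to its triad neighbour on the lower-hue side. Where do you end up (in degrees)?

77 − 90 = -13 → -13 + 360 = 347°   (square ↓)
347 − 54 = 293°   (analog 54° ↓)
293 − 120 = 173°   (triadic ↓)

173°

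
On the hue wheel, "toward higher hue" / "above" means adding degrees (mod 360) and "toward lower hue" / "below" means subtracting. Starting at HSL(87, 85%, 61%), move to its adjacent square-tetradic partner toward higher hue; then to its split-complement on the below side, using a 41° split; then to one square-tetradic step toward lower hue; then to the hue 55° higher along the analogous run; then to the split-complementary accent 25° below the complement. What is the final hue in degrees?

76°

+90° (square ↑): 87 + 90 = 177°
+139° (split-comp 41° ↓): 177 + 139 = 316°
−90° (square ↓): 316 − 90 = 226°
+55° (analog 55° ↑): 226 + 55 = 281°
+155° (split-comp 25° ↓): 281 + 155 = 436 → 436 − 360 = 76°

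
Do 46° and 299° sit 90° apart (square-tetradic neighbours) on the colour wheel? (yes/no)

Angular distance: |46 − 299| = 253; shorter arc = 360 − 253 = 107°.
90° apart (square-tetradic neighbours) requires 90°.

no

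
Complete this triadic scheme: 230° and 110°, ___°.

350°

A triad places three hues 120° apart.
The full set through 110° is {110°, 230°, 350°}.
Given {110°, 230°}, the missing hue is 350°.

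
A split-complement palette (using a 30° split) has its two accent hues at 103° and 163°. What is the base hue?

The accents sit 30° either side of the complement, so the complement is their short-arc midpoint on the wheel.
Short-arc midpoint of 103° and 163°: 133°.
Base is 180° from the complement: 133 − 180 = -47 → -47 + 360 = 313°

313°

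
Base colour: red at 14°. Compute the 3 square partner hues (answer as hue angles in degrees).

A square tetradic scheme places four hues every 90°.
14 + 90 = 104°
14 + 180 = 194°
14 + 270 = 284°

104°, 194°, and 284°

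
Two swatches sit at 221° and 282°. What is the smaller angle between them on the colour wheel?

|221 − 282| = 61.
61 ≤ 180, so the shorter arc is 61°.

61°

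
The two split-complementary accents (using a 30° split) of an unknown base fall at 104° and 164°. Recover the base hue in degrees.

314°

The accents sit 30° either side of the complement, so the complement is their short-arc midpoint on the wheel.
Short-arc midpoint of 104° and 164°: 134°.
Base is 180° from the complement: 134 − 180 = -46 → -46 + 360 = 314°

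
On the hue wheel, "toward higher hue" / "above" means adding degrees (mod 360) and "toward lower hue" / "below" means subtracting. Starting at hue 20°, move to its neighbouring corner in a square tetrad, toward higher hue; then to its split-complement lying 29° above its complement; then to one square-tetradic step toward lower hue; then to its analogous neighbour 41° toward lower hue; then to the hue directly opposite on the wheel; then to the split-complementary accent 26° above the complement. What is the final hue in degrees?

214°

+90° (square ↑): 20 + 90 = 110°
+209° (split-comp 29° ↑): 110 + 209 = 319°
−90° (square ↓): 319 − 90 = 229°
−41° (analog 41° ↓): 229 − 41 = 188°
+180° (complement): 188 + 180 = 368 → 368 − 360 = 8°
+206° (split-comp 26° ↑): 8 + 206 = 214°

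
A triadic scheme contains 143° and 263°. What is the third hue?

23°

A triad spaces three hues 120° apart.
The full set is {23°, 143°, 263°}.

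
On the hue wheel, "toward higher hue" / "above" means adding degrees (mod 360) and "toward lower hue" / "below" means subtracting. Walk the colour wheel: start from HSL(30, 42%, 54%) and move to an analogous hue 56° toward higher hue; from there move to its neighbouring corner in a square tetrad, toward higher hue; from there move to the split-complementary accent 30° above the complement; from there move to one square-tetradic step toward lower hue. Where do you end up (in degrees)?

30 + 56 = 86°   (analog 56° ↑)
86 + 90 = 176°   (square ↑)
176 + 210 = 386 → 386 − 360 = 26°   (split-comp 30° ↑)
26 − 90 = -64 → -64 + 360 = 296°   (square ↓)

296°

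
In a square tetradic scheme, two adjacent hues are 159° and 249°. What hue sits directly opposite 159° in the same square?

339°

A square tetradic scheme places four hues 90° apart; opposite corners are 180° apart.
159 + 180 = 339°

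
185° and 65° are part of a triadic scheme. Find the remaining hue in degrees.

A triad places three hues 120° apart.
The full set through 65° is {65°, 185°, 305°}.
Given {65°, 185°}, the missing hue is 305°.

305°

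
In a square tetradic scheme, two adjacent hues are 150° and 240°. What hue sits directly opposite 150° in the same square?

A square tetradic scheme places four hues 90° apart; opposite corners are 180° apart.
150 + 180 = 330°

330°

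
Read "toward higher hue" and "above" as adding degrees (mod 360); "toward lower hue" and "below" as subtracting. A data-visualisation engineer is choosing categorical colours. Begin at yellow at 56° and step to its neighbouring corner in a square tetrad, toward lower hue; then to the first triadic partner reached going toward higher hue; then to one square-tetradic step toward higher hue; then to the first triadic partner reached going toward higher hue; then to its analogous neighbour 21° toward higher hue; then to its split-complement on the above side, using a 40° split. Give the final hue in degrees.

56 − 90 = -34 → -34 + 360 = 326°   (square ↓)
326 + 120 = 446 → 446 − 360 = 86°   (triadic ↑)
86 + 90 = 176°   (square ↑)
176 + 120 = 296°   (triadic ↑)
296 + 21 = 317°   (analog 21° ↑)
317 + 220 = 537 → 537 − 360 = 177°   (split-comp 40° ↑)

177°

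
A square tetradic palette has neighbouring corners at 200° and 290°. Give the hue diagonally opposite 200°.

A square tetradic scheme places four hues 90° apart; opposite corners are 180° apart.
200 + 180 = 380 → 380 − 360 = 20°

20°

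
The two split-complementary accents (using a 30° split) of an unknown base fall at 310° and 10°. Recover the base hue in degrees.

160°

The accents sit 30° either side of the complement, so the complement is their short-arc midpoint on the wheel.
Short-arc midpoint of 310° and 10°: 340°.
Base is 180° from the complement: 340 − 180 = 160°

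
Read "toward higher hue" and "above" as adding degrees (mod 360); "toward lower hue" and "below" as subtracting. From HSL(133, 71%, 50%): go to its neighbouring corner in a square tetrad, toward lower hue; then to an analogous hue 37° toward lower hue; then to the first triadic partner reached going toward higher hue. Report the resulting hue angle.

126°

−90° (square ↓): 133 − 90 = 43°
−37° (analog 37° ↓): 43 − 37 = 6°
+120° (triadic ↑): 6 + 120 = 126°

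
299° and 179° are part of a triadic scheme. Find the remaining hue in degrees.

59°

A triad places three hues 120° apart.
The full set through 179° is {59°, 179°, 299°}.
Given {179°, 299°}, the missing hue is 59°.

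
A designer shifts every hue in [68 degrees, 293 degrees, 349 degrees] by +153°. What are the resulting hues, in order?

221°, 86°, 142°

68 + 153 = 221°
293 + 153 = 446 → 446 − 360 = 86°
349 + 153 = 502 → 502 − 360 = 142°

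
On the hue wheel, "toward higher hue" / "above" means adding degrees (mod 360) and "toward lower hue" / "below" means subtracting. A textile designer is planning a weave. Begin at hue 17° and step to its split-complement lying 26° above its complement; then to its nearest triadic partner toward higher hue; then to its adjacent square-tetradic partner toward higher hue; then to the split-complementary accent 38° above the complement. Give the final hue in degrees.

291°

split-comp 26° ↑ +206°: 17 + 206 = 223°
triadic ↑ +120°: 223 + 120 = 343°
square ↑ +90°: 343 + 90 = 433 → 433 − 360 = 73°
split-comp 38° ↑ +218°: 73 + 218 = 291°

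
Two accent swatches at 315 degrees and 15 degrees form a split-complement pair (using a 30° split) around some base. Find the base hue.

The accents sit 30° either side of the complement, so the complement is their short-arc midpoint on the wheel.
Short-arc midpoint of 315° and 15°: 345°.
Base is 180° from the complement: 345 − 180 = 165°

165°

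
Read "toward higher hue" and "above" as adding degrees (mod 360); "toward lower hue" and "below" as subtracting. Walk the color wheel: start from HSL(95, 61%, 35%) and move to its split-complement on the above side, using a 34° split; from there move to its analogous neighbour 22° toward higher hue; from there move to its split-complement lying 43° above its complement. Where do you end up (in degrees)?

+214° (split-comp 34° ↑): 95 + 214 = 309°
+22° (analog 22° ↑): 309 + 22 = 331°
+223° (split-comp 43° ↑): 331 + 223 = 554 → 554 − 360 = 194°

194°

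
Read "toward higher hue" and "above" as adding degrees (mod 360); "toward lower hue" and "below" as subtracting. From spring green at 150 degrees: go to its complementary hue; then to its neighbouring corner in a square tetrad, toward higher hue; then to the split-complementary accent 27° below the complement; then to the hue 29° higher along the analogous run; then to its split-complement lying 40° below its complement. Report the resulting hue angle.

complement +180°: 150 + 180 = 330°
square ↑ +90°: 330 + 90 = 420 → 420 − 360 = 60°
split-comp 27° ↓ +153°: 60 + 153 = 213°
analog 29° ↑ +29°: 213 + 29 = 242°
split-comp 40° ↓ +140°: 242 + 140 = 382 → 382 − 360 = 22°

22°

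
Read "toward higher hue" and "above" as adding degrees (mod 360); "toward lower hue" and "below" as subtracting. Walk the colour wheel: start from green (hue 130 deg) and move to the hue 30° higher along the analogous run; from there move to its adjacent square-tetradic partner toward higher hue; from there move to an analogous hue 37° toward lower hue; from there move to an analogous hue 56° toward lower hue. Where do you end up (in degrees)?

130 + 30 = 160°   (analog 30° ↑)
160 + 90 = 250°   (square ↑)
250 − 37 = 213°   (analog 37° ↓)
213 − 56 = 157°   (analog 56° ↓)

157°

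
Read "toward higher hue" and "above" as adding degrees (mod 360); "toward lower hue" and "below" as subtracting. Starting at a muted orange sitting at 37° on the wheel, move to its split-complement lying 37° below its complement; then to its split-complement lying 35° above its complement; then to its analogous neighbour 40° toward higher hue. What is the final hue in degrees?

75°

split-comp 37° ↓ +143°: 37 + 143 = 180°
split-comp 35° ↑ +215°: 180 + 215 = 395 → 395 − 360 = 35°
analog 40° ↑ +40°: 35 + 40 = 75°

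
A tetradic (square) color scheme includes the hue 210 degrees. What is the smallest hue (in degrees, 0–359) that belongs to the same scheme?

A square tetradic scheme places four hues every 90°.
The full set through 210° is {30°, 120°, 210°, 300°}.

30°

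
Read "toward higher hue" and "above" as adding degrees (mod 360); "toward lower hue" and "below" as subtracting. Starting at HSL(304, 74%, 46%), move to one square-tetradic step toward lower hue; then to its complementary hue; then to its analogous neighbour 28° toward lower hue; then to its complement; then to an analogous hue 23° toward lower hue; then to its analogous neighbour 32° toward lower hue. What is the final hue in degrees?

131°

304 − 90 = 214°   (square ↓)
214 + 180 = 394 → 394 − 360 = 34°   (complement)
34 − 28 = 6°   (analog 28° ↓)
6 + 180 = 186°   (complement)
186 − 23 = 163°   (analog 23° ↓)
163 − 32 = 131°   (analog 32° ↓)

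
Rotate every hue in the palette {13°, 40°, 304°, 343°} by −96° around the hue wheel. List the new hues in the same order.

277°, 304°, 208°, 247°

13 − 96 = -83 → -83 + 360 = 277°
40 − 96 = -56 → -56 + 360 = 304°
304 − 96 = 208°
343 − 96 = 247°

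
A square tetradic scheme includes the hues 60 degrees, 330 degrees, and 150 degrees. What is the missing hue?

A square tetradic scheme places four hues every 90°.
The full set through 60° is {60°, 150°, 240°, 330°}.
Given {60°, 150°, 330°}, the missing hue is 240°.

240°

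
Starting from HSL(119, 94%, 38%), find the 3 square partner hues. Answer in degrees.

119 + 90 = 209°
119 + 180 = 299°
119 + 270 = 389 → 389 − 360 = 29°

209°, 299°, and 29°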